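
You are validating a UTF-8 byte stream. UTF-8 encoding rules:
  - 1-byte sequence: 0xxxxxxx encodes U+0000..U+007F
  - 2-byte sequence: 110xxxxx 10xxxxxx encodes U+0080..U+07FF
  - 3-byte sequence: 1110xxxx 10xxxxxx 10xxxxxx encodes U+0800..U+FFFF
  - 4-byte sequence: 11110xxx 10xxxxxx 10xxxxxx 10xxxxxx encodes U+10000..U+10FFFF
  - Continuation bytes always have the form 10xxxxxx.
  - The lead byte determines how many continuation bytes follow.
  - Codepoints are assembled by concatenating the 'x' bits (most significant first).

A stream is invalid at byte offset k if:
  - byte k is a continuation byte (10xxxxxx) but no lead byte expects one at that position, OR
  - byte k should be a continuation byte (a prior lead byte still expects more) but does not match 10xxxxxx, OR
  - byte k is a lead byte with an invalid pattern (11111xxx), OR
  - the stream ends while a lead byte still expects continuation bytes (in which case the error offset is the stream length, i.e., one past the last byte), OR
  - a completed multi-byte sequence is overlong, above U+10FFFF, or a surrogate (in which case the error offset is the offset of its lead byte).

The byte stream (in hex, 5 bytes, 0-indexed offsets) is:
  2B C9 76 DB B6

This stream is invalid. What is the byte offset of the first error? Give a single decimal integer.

Answer: 2

Derivation:
Byte[0]=2B: 1-byte ASCII. cp=U+002B
Byte[1]=C9: 2-byte lead, need 1 cont bytes. acc=0x9
Byte[2]=76: expected 10xxxxxx continuation. INVALID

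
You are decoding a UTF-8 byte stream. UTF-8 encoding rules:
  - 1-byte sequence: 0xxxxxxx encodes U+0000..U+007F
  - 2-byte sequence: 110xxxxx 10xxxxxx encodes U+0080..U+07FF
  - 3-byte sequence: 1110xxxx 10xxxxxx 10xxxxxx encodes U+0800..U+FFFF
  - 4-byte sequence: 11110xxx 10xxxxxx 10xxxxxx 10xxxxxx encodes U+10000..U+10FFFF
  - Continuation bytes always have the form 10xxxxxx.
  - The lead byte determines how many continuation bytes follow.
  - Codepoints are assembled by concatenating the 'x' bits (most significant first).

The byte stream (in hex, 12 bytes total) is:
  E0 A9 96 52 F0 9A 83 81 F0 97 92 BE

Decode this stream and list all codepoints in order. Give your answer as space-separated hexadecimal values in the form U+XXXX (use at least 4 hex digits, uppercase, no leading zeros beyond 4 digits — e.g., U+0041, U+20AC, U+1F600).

Byte[0]=E0: 3-byte lead, need 2 cont bytes. acc=0x0
Byte[1]=A9: continuation. acc=(acc<<6)|0x29=0x29
Byte[2]=96: continuation. acc=(acc<<6)|0x16=0xA56
Completed: cp=U+0A56 (starts at byte 0)
Byte[3]=52: 1-byte ASCII. cp=U+0052
Byte[4]=F0: 4-byte lead, need 3 cont bytes. acc=0x0
Byte[5]=9A: continuation. acc=(acc<<6)|0x1A=0x1A
Byte[6]=83: continuation. acc=(acc<<6)|0x03=0x683
Byte[7]=81: continuation. acc=(acc<<6)|0x01=0x1A0C1
Completed: cp=U+1A0C1 (starts at byte 4)
Byte[8]=F0: 4-byte lead, need 3 cont bytes. acc=0x0
Byte[9]=97: continuation. acc=(acc<<6)|0x17=0x17
Byte[10]=92: continuation. acc=(acc<<6)|0x12=0x5D2
Byte[11]=BE: continuation. acc=(acc<<6)|0x3E=0x174BE
Completed: cp=U+174BE (starts at byte 8)

Answer: U+0A56 U+0052 U+1A0C1 U+174BE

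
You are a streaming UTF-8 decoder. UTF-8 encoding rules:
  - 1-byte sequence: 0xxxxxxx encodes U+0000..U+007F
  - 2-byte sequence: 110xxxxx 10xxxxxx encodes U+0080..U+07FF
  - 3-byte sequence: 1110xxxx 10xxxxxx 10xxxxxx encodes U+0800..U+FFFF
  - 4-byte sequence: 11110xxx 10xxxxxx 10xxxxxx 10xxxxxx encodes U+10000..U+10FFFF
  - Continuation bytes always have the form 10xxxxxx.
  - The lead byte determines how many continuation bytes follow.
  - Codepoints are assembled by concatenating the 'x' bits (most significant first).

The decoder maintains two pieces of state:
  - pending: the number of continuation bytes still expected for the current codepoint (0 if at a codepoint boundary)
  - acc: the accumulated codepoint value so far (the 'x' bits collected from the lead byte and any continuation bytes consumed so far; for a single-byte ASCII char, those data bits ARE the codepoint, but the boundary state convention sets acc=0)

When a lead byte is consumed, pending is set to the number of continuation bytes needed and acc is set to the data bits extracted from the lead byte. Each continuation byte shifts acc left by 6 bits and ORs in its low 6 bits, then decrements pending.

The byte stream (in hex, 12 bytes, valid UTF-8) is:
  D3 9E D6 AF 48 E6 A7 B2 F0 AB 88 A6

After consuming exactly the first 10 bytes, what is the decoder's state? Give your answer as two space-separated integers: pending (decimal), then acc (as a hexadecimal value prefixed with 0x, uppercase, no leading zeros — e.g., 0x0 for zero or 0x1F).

Answer: 2 0x2B

Derivation:
Byte[0]=D3: 2-byte lead. pending=1, acc=0x13
Byte[1]=9E: continuation. acc=(acc<<6)|0x1E=0x4DE, pending=0
Byte[2]=D6: 2-byte lead. pending=1, acc=0x16
Byte[3]=AF: continuation. acc=(acc<<6)|0x2F=0x5AF, pending=0
Byte[4]=48: 1-byte. pending=0, acc=0x0
Byte[5]=E6: 3-byte lead. pending=2, acc=0x6
Byte[6]=A7: continuation. acc=(acc<<6)|0x27=0x1A7, pending=1
Byte[7]=B2: continuation. acc=(acc<<6)|0x32=0x69F2, pending=0
Byte[8]=F0: 4-byte lead. pending=3, acc=0x0
Byte[9]=AB: continuation. acc=(acc<<6)|0x2B=0x2B, pending=2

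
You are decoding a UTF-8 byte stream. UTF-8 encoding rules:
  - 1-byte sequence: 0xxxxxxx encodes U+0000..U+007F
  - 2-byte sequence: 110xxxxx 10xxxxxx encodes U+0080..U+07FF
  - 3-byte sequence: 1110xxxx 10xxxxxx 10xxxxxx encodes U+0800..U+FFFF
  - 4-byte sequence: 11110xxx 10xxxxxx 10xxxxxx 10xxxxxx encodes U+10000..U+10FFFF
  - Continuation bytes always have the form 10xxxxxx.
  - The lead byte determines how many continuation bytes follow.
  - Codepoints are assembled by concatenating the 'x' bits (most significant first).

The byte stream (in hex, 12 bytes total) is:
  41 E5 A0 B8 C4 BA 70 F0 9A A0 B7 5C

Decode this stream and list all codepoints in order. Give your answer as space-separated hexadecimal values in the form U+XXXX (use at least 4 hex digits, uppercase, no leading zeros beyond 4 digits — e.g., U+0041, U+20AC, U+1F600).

Byte[0]=41: 1-byte ASCII. cp=U+0041
Byte[1]=E5: 3-byte lead, need 2 cont bytes. acc=0x5
Byte[2]=A0: continuation. acc=(acc<<6)|0x20=0x160
Byte[3]=B8: continuation. acc=(acc<<6)|0x38=0x5838
Completed: cp=U+5838 (starts at byte 1)
Byte[4]=C4: 2-byte lead, need 1 cont bytes. acc=0x4
Byte[5]=BA: continuation. acc=(acc<<6)|0x3A=0x13A
Completed: cp=U+013A (starts at byte 4)
Byte[6]=70: 1-byte ASCII. cp=U+0070
Byte[7]=F0: 4-byte lead, need 3 cont bytes. acc=0x0
Byte[8]=9A: continuation. acc=(acc<<6)|0x1A=0x1A
Byte[9]=A0: continuation. acc=(acc<<6)|0x20=0x6A0
Byte[10]=B7: continuation. acc=(acc<<6)|0x37=0x1A837
Completed: cp=U+1A837 (starts at byte 7)
Byte[11]=5C: 1-byte ASCII. cp=U+005C

Answer: U+0041 U+5838 U+013A U+0070 U+1A837 U+005C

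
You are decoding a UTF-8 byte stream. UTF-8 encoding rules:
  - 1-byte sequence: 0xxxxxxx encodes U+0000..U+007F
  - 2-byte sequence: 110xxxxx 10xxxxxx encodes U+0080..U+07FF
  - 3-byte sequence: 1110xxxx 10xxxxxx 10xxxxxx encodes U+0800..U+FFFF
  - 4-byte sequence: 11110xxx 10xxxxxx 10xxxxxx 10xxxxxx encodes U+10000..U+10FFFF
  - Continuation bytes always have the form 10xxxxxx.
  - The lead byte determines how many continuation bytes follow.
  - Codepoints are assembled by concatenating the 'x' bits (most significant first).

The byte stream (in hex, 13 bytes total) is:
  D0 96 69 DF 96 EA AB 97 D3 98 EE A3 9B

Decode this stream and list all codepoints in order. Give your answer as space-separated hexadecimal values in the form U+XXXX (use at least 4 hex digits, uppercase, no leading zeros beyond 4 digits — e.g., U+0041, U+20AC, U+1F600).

Byte[0]=D0: 2-byte lead, need 1 cont bytes. acc=0x10
Byte[1]=96: continuation. acc=(acc<<6)|0x16=0x416
Completed: cp=U+0416 (starts at byte 0)
Byte[2]=69: 1-byte ASCII. cp=U+0069
Byte[3]=DF: 2-byte lead, need 1 cont bytes. acc=0x1F
Byte[4]=96: continuation. acc=(acc<<6)|0x16=0x7D6
Completed: cp=U+07D6 (starts at byte 3)
Byte[5]=EA: 3-byte lead, need 2 cont bytes. acc=0xA
Byte[6]=AB: continuation. acc=(acc<<6)|0x2B=0x2AB
Byte[7]=97: continuation. acc=(acc<<6)|0x17=0xAAD7
Completed: cp=U+AAD7 (starts at byte 5)
Byte[8]=D3: 2-byte lead, need 1 cont bytes. acc=0x13
Byte[9]=98: continuation. acc=(acc<<6)|0x18=0x4D8
Completed: cp=U+04D8 (starts at byte 8)
Byte[10]=EE: 3-byte lead, need 2 cont bytes. acc=0xE
Byte[11]=A3: continuation. acc=(acc<<6)|0x23=0x3A3
Byte[12]=9B: continuation. acc=(acc<<6)|0x1B=0xE8DB
Completed: cp=U+E8DB (starts at byte 10)

Answer: U+0416 U+0069 U+07D6 U+AAD7 U+04D8 U+E8DB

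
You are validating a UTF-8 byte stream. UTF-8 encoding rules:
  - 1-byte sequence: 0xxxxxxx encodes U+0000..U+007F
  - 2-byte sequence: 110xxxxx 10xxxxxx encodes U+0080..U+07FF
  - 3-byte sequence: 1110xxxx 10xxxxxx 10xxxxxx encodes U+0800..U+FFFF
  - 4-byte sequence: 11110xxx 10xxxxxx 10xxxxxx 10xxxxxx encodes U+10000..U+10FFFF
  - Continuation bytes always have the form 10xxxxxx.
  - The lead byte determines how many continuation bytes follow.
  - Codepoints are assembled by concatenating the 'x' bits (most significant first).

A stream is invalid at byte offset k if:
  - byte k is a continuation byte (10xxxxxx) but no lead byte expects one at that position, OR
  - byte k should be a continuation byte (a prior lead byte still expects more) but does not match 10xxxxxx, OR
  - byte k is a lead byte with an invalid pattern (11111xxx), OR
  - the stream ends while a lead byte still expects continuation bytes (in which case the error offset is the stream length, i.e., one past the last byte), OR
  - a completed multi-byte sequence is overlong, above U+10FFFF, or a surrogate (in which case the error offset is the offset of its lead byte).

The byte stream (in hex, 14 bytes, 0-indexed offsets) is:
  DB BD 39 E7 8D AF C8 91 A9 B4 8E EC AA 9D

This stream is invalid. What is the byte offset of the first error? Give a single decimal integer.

Byte[0]=DB: 2-byte lead, need 1 cont bytes. acc=0x1B
Byte[1]=BD: continuation. acc=(acc<<6)|0x3D=0x6FD
Completed: cp=U+06FD (starts at byte 0)
Byte[2]=39: 1-byte ASCII. cp=U+0039
Byte[3]=E7: 3-byte lead, need 2 cont bytes. acc=0x7
Byte[4]=8D: continuation. acc=(acc<<6)|0x0D=0x1CD
Byte[5]=AF: continuation. acc=(acc<<6)|0x2F=0x736F
Completed: cp=U+736F (starts at byte 3)
Byte[6]=C8: 2-byte lead, need 1 cont bytes. acc=0x8
Byte[7]=91: continuation. acc=(acc<<6)|0x11=0x211
Completed: cp=U+0211 (starts at byte 6)
Byte[8]=A9: INVALID lead byte (not 0xxx/110x/1110/11110)

Answer: 8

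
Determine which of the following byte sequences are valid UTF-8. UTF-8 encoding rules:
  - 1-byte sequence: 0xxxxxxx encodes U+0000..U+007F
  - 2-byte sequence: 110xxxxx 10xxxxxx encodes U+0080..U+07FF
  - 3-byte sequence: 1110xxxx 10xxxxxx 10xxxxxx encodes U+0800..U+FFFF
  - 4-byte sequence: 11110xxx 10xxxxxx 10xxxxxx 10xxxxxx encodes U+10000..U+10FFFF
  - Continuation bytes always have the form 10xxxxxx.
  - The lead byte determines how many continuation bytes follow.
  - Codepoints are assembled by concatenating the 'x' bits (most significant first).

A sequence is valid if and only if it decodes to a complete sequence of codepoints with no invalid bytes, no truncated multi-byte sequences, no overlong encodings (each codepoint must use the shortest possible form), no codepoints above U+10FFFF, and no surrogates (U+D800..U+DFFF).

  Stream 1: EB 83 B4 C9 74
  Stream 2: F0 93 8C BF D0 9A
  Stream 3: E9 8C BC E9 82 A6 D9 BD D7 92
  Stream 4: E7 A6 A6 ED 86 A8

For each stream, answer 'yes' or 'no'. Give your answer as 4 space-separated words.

Answer: no yes yes yes

Derivation:
Stream 1: error at byte offset 4. INVALID
Stream 2: decodes cleanly. VALID
Stream 3: decodes cleanly. VALID
Stream 4: decodes cleanly. VALID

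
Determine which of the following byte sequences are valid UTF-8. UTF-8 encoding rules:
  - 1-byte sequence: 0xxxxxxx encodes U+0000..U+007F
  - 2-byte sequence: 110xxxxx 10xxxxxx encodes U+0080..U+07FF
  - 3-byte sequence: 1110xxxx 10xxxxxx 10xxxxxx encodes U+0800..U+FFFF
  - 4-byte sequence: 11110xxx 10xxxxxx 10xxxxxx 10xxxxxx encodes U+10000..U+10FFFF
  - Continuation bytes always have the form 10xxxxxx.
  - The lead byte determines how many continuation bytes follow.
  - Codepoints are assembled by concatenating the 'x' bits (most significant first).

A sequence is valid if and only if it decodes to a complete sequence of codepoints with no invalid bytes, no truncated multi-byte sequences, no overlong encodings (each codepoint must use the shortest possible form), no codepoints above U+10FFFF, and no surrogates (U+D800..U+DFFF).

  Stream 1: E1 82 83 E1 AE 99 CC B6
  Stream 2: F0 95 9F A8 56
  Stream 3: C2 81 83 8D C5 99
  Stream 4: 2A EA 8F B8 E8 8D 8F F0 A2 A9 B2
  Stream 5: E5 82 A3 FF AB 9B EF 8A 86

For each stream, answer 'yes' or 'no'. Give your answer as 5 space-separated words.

Stream 1: decodes cleanly. VALID
Stream 2: decodes cleanly. VALID
Stream 3: error at byte offset 2. INVALID
Stream 4: decodes cleanly. VALID
Stream 5: error at byte offset 3. INVALID

Answer: yes yes no yes no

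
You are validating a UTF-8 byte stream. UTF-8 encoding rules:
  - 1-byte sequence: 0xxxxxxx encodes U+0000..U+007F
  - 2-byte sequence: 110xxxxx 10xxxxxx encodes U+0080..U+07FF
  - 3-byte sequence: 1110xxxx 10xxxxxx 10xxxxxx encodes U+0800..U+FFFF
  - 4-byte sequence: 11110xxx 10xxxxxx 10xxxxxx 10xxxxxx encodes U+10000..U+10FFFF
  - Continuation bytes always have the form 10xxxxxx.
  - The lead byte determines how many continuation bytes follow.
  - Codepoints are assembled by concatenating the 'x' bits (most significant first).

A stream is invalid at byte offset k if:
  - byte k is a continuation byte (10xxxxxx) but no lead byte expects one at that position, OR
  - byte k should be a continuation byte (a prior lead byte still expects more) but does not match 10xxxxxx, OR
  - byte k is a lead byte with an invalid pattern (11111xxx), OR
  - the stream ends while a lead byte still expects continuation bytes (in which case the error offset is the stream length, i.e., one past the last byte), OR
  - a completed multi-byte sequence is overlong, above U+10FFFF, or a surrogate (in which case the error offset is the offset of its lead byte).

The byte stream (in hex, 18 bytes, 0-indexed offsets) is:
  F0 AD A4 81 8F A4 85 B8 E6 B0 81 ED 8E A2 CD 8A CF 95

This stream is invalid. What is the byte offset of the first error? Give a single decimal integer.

Answer: 4

Derivation:
Byte[0]=F0: 4-byte lead, need 3 cont bytes. acc=0x0
Byte[1]=AD: continuation. acc=(acc<<6)|0x2D=0x2D
Byte[2]=A4: continuation. acc=(acc<<6)|0x24=0xB64
Byte[3]=81: continuation. acc=(acc<<6)|0x01=0x2D901
Completed: cp=U+2D901 (starts at byte 0)
Byte[4]=8F: INVALID lead byte (not 0xxx/110x/1110/11110)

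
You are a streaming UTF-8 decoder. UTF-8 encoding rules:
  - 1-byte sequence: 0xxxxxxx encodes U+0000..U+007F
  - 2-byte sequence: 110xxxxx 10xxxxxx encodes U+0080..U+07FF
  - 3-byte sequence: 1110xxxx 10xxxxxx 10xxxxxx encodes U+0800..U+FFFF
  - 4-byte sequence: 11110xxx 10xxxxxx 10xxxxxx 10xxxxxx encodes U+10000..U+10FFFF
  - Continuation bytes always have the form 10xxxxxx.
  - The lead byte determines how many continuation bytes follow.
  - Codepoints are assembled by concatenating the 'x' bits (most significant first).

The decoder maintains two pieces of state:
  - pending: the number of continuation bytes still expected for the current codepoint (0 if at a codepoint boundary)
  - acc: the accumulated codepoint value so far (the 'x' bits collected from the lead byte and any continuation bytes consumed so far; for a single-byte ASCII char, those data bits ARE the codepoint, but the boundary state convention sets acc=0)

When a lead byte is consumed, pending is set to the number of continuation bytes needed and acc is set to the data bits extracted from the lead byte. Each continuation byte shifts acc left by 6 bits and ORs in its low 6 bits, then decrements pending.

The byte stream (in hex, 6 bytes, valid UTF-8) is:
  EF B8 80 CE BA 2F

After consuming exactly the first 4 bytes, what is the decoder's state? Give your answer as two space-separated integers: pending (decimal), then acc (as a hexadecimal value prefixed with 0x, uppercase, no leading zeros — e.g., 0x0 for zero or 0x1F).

Byte[0]=EF: 3-byte lead. pending=2, acc=0xF
Byte[1]=B8: continuation. acc=(acc<<6)|0x38=0x3F8, pending=1
Byte[2]=80: continuation. acc=(acc<<6)|0x00=0xFE00, pending=0
Byte[3]=CE: 2-byte lead. pending=1, acc=0xE

Answer: 1 0xE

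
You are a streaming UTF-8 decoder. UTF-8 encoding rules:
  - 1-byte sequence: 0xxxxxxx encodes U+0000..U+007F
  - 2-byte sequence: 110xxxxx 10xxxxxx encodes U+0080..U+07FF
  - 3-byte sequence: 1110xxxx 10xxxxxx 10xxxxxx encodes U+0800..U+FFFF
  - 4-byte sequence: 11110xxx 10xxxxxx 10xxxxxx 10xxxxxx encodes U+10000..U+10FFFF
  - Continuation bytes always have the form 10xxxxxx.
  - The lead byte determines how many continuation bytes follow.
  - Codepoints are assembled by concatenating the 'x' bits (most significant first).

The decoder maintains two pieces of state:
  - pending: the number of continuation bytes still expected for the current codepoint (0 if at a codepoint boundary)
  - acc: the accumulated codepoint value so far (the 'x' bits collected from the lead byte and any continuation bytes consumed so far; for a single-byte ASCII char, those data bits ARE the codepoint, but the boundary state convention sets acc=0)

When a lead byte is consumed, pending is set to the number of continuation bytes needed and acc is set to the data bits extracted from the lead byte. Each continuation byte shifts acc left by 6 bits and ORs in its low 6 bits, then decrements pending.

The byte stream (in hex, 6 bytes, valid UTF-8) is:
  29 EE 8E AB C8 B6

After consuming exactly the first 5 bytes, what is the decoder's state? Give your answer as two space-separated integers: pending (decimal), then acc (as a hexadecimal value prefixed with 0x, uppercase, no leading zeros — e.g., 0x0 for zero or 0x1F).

Byte[0]=29: 1-byte. pending=0, acc=0x0
Byte[1]=EE: 3-byte lead. pending=2, acc=0xE
Byte[2]=8E: continuation. acc=(acc<<6)|0x0E=0x38E, pending=1
Byte[3]=AB: continuation. acc=(acc<<6)|0x2B=0xE3AB, pending=0
Byte[4]=C8: 2-byte lead. pending=1, acc=0x8

Answer: 1 0x8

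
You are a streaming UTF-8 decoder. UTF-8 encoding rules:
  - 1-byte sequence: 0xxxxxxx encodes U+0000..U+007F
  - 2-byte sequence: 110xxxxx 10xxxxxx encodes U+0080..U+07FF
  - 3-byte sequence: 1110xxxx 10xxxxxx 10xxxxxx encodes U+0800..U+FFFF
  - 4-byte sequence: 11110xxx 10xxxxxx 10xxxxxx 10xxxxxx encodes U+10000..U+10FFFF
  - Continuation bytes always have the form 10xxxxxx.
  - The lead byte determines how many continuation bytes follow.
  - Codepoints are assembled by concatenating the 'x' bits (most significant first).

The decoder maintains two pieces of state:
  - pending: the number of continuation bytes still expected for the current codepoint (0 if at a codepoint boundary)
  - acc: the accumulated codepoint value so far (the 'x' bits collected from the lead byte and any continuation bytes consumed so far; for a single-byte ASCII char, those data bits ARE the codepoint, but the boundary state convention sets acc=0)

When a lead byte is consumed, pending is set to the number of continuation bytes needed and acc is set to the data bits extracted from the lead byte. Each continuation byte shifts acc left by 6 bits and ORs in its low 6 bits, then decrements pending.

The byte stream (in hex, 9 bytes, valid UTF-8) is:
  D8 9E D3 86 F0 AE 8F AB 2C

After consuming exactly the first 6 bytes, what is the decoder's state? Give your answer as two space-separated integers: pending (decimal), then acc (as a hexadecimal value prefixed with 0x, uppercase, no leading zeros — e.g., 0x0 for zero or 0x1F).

Answer: 2 0x2E

Derivation:
Byte[0]=D8: 2-byte lead. pending=1, acc=0x18
Byte[1]=9E: continuation. acc=(acc<<6)|0x1E=0x61E, pending=0
Byte[2]=D3: 2-byte lead. pending=1, acc=0x13
Byte[3]=86: continuation. acc=(acc<<6)|0x06=0x4C6, pending=0
Byte[4]=F0: 4-byte lead. pending=3, acc=0x0
Byte[5]=AE: continuation. acc=(acc<<6)|0x2E=0x2E, pending=2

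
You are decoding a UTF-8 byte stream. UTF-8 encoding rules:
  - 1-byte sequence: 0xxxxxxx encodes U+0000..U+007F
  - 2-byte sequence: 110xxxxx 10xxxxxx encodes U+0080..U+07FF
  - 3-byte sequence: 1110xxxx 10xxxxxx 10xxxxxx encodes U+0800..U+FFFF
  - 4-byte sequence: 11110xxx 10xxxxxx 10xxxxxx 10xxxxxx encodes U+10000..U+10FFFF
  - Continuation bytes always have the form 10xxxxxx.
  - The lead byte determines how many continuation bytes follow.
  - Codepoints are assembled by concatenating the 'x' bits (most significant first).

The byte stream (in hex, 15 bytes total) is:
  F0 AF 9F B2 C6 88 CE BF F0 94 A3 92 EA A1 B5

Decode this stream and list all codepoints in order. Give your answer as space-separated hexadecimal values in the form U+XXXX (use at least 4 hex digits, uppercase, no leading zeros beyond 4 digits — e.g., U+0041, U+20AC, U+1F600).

Answer: U+2F7F2 U+0188 U+03BF U+148D2 U+A875

Derivation:
Byte[0]=F0: 4-byte lead, need 3 cont bytes. acc=0x0
Byte[1]=AF: continuation. acc=(acc<<6)|0x2F=0x2F
Byte[2]=9F: continuation. acc=(acc<<6)|0x1F=0xBDF
Byte[3]=B2: continuation. acc=(acc<<6)|0x32=0x2F7F2
Completed: cp=U+2F7F2 (starts at byte 0)
Byte[4]=C6: 2-byte lead, need 1 cont bytes. acc=0x6
Byte[5]=88: continuation. acc=(acc<<6)|0x08=0x188
Completed: cp=U+0188 (starts at byte 4)
Byte[6]=CE: 2-byte lead, need 1 cont bytes. acc=0xE
Byte[7]=BF: continuation. acc=(acc<<6)|0x3F=0x3BF
Completed: cp=U+03BF (starts at byte 6)
Byte[8]=F0: 4-byte lead, need 3 cont bytes. acc=0x0
Byte[9]=94: continuation. acc=(acc<<6)|0x14=0x14
Byte[10]=A3: continuation. acc=(acc<<6)|0x23=0x523
Byte[11]=92: continuation. acc=(acc<<6)|0x12=0x148D2
Completed: cp=U+148D2 (starts at byte 8)
Byte[12]=EA: 3-byte lead, need 2 cont bytes. acc=0xA
Byte[13]=A1: continuation. acc=(acc<<6)|0x21=0x2A1
Byte[14]=B5: continuation. acc=(acc<<6)|0x35=0xA875
Completed: cp=U+A875 (starts at byte 12)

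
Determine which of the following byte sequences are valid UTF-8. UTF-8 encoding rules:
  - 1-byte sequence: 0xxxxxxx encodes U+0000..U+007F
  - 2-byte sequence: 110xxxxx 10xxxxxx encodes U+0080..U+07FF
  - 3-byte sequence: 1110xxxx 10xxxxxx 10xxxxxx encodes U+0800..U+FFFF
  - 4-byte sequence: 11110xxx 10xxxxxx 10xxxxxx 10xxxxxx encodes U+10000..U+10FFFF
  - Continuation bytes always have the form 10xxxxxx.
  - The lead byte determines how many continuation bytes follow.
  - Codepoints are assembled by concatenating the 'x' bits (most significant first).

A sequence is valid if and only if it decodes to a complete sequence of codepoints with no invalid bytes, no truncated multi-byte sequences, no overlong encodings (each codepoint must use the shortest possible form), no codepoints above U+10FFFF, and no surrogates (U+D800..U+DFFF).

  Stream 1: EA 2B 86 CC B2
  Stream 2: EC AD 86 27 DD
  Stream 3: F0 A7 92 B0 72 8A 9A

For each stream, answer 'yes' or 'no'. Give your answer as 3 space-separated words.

Answer: no no no

Derivation:
Stream 1: error at byte offset 1. INVALID
Stream 2: error at byte offset 5. INVALID
Stream 3: error at byte offset 5. INVALID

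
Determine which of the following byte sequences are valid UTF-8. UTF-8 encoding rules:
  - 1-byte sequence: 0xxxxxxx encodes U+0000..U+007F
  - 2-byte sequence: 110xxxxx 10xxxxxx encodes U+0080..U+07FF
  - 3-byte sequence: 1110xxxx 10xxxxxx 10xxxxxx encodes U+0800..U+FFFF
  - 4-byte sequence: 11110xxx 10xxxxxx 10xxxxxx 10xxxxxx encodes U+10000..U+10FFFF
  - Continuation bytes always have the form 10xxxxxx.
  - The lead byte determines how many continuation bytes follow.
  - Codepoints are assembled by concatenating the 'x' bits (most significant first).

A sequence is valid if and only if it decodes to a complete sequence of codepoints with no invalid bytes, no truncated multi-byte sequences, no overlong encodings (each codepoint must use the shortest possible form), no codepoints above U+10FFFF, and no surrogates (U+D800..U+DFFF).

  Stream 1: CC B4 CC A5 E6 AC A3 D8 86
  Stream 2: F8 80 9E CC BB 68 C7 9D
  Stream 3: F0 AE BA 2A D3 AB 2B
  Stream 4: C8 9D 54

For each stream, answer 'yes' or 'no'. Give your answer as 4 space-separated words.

Stream 1: decodes cleanly. VALID
Stream 2: error at byte offset 0. INVALID
Stream 3: error at byte offset 3. INVALID
Stream 4: decodes cleanly. VALID

Answer: yes no no yes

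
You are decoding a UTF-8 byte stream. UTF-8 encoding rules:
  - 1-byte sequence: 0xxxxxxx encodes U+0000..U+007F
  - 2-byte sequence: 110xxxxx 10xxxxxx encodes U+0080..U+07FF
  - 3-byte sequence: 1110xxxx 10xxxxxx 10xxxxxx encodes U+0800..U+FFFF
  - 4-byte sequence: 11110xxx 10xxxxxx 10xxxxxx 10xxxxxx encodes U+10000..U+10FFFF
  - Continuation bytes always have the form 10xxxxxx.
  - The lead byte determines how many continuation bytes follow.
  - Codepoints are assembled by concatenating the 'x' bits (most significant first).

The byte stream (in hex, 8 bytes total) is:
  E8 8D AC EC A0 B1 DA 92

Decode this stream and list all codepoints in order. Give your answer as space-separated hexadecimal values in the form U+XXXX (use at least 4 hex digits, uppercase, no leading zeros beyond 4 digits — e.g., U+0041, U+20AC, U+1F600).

Answer: U+836C U+C831 U+0692

Derivation:
Byte[0]=E8: 3-byte lead, need 2 cont bytes. acc=0x8
Byte[1]=8D: continuation. acc=(acc<<6)|0x0D=0x20D
Byte[2]=AC: continuation. acc=(acc<<6)|0x2C=0x836C
Completed: cp=U+836C (starts at byte 0)
Byte[3]=EC: 3-byte lead, need 2 cont bytes. acc=0xC
Byte[4]=A0: continuation. acc=(acc<<6)|0x20=0x320
Byte[5]=B1: continuation. acc=(acc<<6)|0x31=0xC831
Completed: cp=U+C831 (starts at byte 3)
Byte[6]=DA: 2-byte lead, need 1 cont bytes. acc=0x1A
Byte[7]=92: continuation. acc=(acc<<6)|0x12=0x692
Completed: cp=U+0692 (starts at byte 6)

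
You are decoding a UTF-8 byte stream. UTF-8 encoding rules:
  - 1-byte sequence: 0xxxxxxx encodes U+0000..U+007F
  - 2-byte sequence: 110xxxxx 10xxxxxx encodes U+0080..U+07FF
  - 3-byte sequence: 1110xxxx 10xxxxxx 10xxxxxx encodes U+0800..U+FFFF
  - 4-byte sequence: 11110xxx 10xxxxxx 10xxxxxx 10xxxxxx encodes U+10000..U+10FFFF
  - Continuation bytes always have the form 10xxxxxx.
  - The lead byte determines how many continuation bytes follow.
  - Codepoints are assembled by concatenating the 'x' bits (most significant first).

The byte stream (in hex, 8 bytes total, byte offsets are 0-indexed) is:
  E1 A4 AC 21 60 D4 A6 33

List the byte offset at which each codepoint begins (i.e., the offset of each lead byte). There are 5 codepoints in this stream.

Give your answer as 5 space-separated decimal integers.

Answer: 0 3 4 5 7

Derivation:
Byte[0]=E1: 3-byte lead, need 2 cont bytes. acc=0x1
Byte[1]=A4: continuation. acc=(acc<<6)|0x24=0x64
Byte[2]=AC: continuation. acc=(acc<<6)|0x2C=0x192C
Completed: cp=U+192C (starts at byte 0)
Byte[3]=21: 1-byte ASCII. cp=U+0021
Byte[4]=60: 1-byte ASCII. cp=U+0060
Byte[5]=D4: 2-byte lead, need 1 cont bytes. acc=0x14
Byte[6]=A6: continuation. acc=(acc<<6)|0x26=0x526
Completed: cp=U+0526 (starts at byte 5)
Byte[7]=33: 1-byte ASCII. cp=U+0033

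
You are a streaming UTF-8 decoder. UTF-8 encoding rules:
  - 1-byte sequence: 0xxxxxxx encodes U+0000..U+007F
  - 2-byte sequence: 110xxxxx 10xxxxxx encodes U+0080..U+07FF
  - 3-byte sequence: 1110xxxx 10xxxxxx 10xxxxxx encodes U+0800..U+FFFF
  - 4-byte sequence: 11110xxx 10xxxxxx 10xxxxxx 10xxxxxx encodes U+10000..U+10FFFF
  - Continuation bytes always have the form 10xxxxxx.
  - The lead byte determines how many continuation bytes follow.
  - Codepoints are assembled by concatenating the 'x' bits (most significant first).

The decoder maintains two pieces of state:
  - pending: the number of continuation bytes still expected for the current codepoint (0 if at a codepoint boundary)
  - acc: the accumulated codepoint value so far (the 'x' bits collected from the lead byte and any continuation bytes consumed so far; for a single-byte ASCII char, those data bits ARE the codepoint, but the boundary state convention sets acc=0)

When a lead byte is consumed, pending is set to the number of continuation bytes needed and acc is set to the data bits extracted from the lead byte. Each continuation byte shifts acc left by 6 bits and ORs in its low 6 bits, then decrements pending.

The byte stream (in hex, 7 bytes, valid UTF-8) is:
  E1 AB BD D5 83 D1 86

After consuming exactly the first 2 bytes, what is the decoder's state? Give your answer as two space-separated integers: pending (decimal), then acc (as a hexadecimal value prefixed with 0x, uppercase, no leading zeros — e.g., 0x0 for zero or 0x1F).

Answer: 1 0x6B

Derivation:
Byte[0]=E1: 3-byte lead. pending=2, acc=0x1
Byte[1]=AB: continuation. acc=(acc<<6)|0x2B=0x6B, pending=1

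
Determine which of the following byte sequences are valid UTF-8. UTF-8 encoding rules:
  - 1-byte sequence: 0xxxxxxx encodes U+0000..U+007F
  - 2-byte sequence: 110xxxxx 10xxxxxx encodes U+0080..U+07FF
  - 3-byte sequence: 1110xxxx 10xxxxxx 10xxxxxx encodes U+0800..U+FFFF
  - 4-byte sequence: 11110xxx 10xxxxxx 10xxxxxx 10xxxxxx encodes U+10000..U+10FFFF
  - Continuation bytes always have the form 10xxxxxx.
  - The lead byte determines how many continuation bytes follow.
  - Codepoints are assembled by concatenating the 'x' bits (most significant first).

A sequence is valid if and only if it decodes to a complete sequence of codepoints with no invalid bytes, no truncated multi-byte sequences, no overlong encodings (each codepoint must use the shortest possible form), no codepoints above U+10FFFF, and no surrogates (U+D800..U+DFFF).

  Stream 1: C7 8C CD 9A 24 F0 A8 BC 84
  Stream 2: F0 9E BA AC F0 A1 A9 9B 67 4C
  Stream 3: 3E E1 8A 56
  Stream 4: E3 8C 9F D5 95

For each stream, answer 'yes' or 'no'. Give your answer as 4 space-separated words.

Answer: yes yes no yes

Derivation:
Stream 1: decodes cleanly. VALID
Stream 2: decodes cleanly. VALID
Stream 3: error at byte offset 3. INVALID
Stream 4: decodes cleanly. VALID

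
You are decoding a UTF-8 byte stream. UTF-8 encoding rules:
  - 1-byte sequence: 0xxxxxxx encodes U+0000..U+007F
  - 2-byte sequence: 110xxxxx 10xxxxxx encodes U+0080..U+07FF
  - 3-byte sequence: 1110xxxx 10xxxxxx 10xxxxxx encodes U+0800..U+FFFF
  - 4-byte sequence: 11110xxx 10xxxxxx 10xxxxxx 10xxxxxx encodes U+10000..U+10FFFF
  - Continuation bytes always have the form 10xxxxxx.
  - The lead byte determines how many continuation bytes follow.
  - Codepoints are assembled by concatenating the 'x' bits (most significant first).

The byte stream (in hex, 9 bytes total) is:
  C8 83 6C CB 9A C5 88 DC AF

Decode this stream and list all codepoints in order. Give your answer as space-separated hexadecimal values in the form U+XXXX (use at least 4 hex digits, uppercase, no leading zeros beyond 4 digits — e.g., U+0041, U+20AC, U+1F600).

Byte[0]=C8: 2-byte lead, need 1 cont bytes. acc=0x8
Byte[1]=83: continuation. acc=(acc<<6)|0x03=0x203
Completed: cp=U+0203 (starts at byte 0)
Byte[2]=6C: 1-byte ASCII. cp=U+006C
Byte[3]=CB: 2-byte lead, need 1 cont bytes. acc=0xB
Byte[4]=9A: continuation. acc=(acc<<6)|0x1A=0x2DA
Completed: cp=U+02DA (starts at byte 3)
Byte[5]=C5: 2-byte lead, need 1 cont bytes. acc=0x5
Byte[6]=88: continuation. acc=(acc<<6)|0x08=0x148
Completed: cp=U+0148 (starts at byte 5)
Byte[7]=DC: 2-byte lead, need 1 cont bytes. acc=0x1C
Byte[8]=AF: continuation. acc=(acc<<6)|0x2F=0x72F
Completed: cp=U+072F (starts at byte 7)

Answer: U+0203 U+006C U+02DA U+0148 U+072F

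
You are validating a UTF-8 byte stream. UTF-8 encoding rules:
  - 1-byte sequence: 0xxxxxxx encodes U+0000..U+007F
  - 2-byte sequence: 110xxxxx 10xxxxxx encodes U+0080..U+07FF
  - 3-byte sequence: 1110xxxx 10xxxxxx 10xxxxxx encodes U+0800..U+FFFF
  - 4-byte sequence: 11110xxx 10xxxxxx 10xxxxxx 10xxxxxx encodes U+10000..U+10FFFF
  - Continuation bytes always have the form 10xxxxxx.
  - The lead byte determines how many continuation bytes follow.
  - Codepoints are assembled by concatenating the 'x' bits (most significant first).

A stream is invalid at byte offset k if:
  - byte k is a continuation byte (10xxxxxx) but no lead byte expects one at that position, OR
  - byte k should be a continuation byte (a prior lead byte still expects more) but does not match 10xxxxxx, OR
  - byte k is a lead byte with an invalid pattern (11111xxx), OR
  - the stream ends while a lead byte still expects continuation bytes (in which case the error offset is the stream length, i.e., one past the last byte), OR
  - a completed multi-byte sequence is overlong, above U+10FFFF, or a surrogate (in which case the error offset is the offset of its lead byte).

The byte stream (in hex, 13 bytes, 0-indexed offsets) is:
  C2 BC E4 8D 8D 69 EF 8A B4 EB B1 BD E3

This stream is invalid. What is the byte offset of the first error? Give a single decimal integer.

Byte[0]=C2: 2-byte lead, need 1 cont bytes. acc=0x2
Byte[1]=BC: continuation. acc=(acc<<6)|0x3C=0xBC
Completed: cp=U+00BC (starts at byte 0)
Byte[2]=E4: 3-byte lead, need 2 cont bytes. acc=0x4
Byte[3]=8D: continuation. acc=(acc<<6)|0x0D=0x10D
Byte[4]=8D: continuation. acc=(acc<<6)|0x0D=0x434D
Completed: cp=U+434D (starts at byte 2)
Byte[5]=69: 1-byte ASCII. cp=U+0069
Byte[6]=EF: 3-byte lead, need 2 cont bytes. acc=0xF
Byte[7]=8A: continuation. acc=(acc<<6)|0x0A=0x3CA
Byte[8]=B4: continuation. acc=(acc<<6)|0x34=0xF2B4
Completed: cp=U+F2B4 (starts at byte 6)
Byte[9]=EB: 3-byte lead, need 2 cont bytes. acc=0xB
Byte[10]=B1: continuation. acc=(acc<<6)|0x31=0x2F1
Byte[11]=BD: continuation. acc=(acc<<6)|0x3D=0xBC7D
Completed: cp=U+BC7D (starts at byte 9)
Byte[12]=E3: 3-byte lead, need 2 cont bytes. acc=0x3
Byte[13]: stream ended, expected continuation. INVALID

Answer: 13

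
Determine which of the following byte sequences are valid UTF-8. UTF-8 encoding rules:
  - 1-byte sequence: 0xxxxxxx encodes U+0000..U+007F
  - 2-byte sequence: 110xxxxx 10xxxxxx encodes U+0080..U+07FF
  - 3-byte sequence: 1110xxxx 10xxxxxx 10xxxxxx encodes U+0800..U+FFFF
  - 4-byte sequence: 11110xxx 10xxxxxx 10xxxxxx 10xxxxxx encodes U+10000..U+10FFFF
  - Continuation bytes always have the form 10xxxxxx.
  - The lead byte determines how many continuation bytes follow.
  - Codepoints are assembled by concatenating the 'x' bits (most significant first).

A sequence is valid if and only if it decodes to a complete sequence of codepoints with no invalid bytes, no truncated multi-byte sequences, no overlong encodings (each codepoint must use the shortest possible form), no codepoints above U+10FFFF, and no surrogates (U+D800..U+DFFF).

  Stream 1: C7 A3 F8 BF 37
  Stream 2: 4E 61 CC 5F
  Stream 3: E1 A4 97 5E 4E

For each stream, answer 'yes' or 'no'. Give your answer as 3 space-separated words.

Stream 1: error at byte offset 2. INVALID
Stream 2: error at byte offset 3. INVALID
Stream 3: decodes cleanly. VALID

Answer: no no yes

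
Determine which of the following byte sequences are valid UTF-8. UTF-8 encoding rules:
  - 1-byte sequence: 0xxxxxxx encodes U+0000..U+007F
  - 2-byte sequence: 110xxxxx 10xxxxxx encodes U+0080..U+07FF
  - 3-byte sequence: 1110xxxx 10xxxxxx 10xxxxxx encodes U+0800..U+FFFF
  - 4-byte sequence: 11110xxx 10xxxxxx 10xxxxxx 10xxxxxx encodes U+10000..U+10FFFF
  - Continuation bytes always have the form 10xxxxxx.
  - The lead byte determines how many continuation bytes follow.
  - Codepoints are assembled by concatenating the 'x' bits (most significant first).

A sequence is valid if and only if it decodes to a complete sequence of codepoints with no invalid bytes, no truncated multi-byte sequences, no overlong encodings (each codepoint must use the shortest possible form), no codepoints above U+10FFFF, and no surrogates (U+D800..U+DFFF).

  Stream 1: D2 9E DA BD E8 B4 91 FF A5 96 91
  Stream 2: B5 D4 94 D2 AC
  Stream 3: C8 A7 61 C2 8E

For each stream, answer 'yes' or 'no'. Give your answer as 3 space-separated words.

Stream 1: error at byte offset 7. INVALID
Stream 2: error at byte offset 0. INVALID
Stream 3: decodes cleanly. VALID

Answer: no no yes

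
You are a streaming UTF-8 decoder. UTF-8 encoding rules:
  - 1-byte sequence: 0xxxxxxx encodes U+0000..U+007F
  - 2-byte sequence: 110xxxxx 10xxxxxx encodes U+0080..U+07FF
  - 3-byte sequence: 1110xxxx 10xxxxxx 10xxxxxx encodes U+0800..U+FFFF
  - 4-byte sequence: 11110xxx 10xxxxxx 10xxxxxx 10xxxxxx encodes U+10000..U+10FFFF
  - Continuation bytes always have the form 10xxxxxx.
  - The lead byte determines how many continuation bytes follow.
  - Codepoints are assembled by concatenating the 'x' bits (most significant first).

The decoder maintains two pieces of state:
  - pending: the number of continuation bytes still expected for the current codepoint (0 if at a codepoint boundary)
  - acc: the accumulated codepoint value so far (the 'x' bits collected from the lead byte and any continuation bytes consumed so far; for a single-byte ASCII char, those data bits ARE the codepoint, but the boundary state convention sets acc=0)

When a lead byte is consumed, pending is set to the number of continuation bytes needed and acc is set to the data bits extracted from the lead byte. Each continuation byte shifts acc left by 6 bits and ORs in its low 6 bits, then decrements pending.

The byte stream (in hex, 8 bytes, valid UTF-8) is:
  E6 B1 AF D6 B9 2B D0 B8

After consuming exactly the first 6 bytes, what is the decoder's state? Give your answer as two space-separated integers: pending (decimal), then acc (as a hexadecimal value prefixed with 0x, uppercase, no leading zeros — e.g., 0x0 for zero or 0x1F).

Byte[0]=E6: 3-byte lead. pending=2, acc=0x6
Byte[1]=B1: continuation. acc=(acc<<6)|0x31=0x1B1, pending=1
Byte[2]=AF: continuation. acc=(acc<<6)|0x2F=0x6C6F, pending=0
Byte[3]=D6: 2-byte lead. pending=1, acc=0x16
Byte[4]=B9: continuation. acc=(acc<<6)|0x39=0x5B9, pending=0
Byte[5]=2B: 1-byte. pending=0, acc=0x0

Answer: 0 0x0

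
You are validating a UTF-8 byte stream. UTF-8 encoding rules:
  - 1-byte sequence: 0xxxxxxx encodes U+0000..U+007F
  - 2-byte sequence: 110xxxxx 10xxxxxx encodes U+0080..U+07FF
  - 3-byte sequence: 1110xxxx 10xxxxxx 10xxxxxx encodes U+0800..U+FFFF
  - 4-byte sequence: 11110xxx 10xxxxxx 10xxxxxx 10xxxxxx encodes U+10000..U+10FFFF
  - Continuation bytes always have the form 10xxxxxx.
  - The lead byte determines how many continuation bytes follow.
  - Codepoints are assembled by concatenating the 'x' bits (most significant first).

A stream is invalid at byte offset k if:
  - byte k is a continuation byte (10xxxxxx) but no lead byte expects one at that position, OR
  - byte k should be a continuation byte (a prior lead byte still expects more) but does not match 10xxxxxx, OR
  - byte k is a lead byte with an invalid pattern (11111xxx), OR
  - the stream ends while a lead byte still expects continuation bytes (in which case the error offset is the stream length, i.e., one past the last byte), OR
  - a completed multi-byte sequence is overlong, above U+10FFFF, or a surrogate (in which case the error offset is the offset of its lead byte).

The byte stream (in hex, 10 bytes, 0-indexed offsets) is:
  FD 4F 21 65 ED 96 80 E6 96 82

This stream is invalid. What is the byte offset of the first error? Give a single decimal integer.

Answer: 0

Derivation:
Byte[0]=FD: INVALID lead byte (not 0xxx/110x/1110/11110)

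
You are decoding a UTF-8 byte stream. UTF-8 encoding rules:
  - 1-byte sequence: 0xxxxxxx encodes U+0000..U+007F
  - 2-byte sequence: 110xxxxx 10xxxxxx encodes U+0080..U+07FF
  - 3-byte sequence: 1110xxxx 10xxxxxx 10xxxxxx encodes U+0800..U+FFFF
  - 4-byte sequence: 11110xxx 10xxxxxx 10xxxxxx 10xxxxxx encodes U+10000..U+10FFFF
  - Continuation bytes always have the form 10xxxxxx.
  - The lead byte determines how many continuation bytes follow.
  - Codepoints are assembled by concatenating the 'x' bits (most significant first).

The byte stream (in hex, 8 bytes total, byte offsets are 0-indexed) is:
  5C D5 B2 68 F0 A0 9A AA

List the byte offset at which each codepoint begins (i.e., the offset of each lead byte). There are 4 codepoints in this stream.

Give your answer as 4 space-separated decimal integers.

Byte[0]=5C: 1-byte ASCII. cp=U+005C
Byte[1]=D5: 2-byte lead, need 1 cont bytes. acc=0x15
Byte[2]=B2: continuation. acc=(acc<<6)|0x32=0x572
Completed: cp=U+0572 (starts at byte 1)
Byte[3]=68: 1-byte ASCII. cp=U+0068
Byte[4]=F0: 4-byte lead, need 3 cont bytes. acc=0x0
Byte[5]=A0: continuation. acc=(acc<<6)|0x20=0x20
Byte[6]=9A: continuation. acc=(acc<<6)|0x1A=0x81A
Byte[7]=AA: continuation. acc=(acc<<6)|0x2A=0x206AA
Completed: cp=U+206AA (starts at byte 4)

Answer: 0 1 3 4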